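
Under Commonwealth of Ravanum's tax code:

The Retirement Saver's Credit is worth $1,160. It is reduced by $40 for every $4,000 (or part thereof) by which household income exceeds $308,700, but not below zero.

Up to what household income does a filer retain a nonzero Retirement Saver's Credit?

$420,700

After 28 increments the reduction is 28 × $40 = $1,120, leaving $40; one more increment wipes it out. Increment 28 ends at excess 28 × $4,000 = $112,000, so the highest qualifying income is $308,700 + $112,000 = $420,700.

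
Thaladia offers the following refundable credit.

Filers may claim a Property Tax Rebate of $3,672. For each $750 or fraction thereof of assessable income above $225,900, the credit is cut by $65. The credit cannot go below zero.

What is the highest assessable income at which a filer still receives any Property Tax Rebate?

$267,900

After 56 increments the reduction is 56 × $65 = $3,640, leaving $32; one more increment wipes it out. Increment 56 ends at excess 56 × $750 = $42,000, so the highest qualifying income is $225,900 + $42,000 = $267,900.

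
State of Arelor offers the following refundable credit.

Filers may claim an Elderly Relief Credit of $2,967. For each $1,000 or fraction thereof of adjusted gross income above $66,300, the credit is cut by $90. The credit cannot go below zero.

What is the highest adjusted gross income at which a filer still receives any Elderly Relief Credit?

$98,300

After 32 increments the reduction is 32 × $90 = $2,880, leaving $87; one more increment wipes it out. Increment 32 ends at excess 32 × $1,000 = $32,000, so the highest qualifying income is $66,300 + $32,000 = $98,300.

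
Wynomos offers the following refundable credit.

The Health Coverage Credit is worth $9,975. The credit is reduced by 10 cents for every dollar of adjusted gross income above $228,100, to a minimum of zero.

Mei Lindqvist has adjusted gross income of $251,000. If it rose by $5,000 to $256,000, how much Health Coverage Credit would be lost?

At $251,000 — 10% of the $22,900 excess over $228,100 is $2,290; credit = $9,975 − $2,290 = $7,685.
At $256,000 — 10% of the $27,900 excess over $228,100 is $2,790; credit = $9,975 − $2,790 = $7,185.
Lost: $7,685 − $7,185 = $500.

$500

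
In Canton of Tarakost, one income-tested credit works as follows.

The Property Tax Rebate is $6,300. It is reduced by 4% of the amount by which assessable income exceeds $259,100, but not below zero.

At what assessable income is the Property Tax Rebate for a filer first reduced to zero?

The credit falls by 4% of each dollar above $259,100, so it reaches zero when the excess is $6,300 / 4% = $157,500: income = $259,100 + $157,500 = $416,600.

$416,600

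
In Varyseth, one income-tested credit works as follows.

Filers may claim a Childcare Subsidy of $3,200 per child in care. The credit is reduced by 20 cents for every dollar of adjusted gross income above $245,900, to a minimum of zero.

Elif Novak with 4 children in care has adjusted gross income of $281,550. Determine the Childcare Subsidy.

Childcare Subsidy: base = 4 × $3,200 = $12,800. 20% of the $35,650 excess over $245,900 is $7,130; credit = $12,800 − $7,130 = $5,670.

$5,670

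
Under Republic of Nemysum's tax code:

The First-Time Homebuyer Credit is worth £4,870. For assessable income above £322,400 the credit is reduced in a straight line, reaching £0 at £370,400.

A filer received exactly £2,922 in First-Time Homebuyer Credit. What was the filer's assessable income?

£2,922 is 2,922/4,870 of the full £4,870, so 1,948/4,870 of the £48,000 range has been used: income = £322,400 + £48,000 × 1,948/4,870 = £341,600.

£341,600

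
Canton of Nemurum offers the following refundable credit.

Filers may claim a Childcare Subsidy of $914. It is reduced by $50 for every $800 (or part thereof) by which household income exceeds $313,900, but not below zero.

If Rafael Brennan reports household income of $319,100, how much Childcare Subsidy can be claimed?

Childcare Subsidy: income exceeds $313,900 by $5,200, which is 7 full-or-partial $800 increments; reduction = 7 × $50 = $350, leaving $564.

$564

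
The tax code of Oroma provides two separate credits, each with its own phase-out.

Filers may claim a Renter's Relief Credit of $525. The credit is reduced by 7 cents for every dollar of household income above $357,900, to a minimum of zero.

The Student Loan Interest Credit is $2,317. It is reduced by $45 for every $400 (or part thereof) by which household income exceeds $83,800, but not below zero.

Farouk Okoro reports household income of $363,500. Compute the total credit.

Renter's Relief Credit: 7% of the $5,600 excess over $357,900 is $392; credit = $525 − $392 = $133.
Student Loan Interest Credit: income exceeds $83,800 by $279,700 → 700 increments × $45 = $31,500 ≥ base, so the credit is $0.
Total: $133 + $0 = $133.

$133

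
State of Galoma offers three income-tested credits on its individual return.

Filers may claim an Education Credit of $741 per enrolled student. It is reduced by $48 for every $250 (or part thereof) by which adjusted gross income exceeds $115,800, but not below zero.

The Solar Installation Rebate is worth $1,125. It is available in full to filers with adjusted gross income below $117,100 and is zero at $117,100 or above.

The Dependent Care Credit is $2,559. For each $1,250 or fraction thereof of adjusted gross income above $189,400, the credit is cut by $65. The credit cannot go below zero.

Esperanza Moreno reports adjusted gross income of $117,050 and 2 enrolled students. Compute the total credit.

$4,926

Education Credit: base = 2 × $741 = $1,482. income exceeds $115,800 by $1,250, which is 5 full-or-partial $250 increments; reduction = 5 × $48 = $240, leaving $1,242.
Solar Installation Rebate: $117,050 is below the $117,100 cutoff, so the full $1,125 applies.
Dependent Care Credit: $117,050 is at or below the $189,400 threshold, so the full $2,559 applies.
Total: $1,242 + $1,125 + $2,559 = $4,926.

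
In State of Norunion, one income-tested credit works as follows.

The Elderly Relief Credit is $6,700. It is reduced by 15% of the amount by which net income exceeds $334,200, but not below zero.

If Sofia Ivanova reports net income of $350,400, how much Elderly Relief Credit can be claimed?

Elderly Relief Credit: 15% of the $16,200 excess over $334,200 is $2,430; credit = $6,700 − $2,430 = $4,270.

$4,270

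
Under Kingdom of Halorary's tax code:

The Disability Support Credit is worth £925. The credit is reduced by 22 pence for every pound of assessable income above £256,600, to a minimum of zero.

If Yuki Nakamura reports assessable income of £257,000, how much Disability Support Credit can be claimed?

£837

Disability Support Credit: 22% of the £400 excess over £256,600 is £88; credit = £925 − £88 = £837.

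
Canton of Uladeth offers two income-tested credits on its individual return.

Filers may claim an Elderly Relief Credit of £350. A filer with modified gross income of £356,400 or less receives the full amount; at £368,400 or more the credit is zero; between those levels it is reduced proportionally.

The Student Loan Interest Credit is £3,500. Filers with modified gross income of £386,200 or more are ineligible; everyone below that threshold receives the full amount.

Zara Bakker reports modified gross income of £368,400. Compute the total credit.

£3,500

Elderly Relief Credit: £368,400 is at or above £368,400, so the credit is £0.
Student Loan Interest Credit: £368,400 is below the £386,200 cutoff, so the full £3,500 applies.
Total: £0 + £3,500 = £3,500.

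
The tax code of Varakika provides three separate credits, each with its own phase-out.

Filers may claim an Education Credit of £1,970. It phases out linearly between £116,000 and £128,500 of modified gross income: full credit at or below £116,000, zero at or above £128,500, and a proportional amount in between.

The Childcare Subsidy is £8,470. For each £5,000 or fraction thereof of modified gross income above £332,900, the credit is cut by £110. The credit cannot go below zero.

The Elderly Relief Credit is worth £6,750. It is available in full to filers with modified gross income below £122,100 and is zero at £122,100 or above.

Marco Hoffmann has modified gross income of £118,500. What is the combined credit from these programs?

Education Credit: £118,500 is £2,500 into a £12,500 phase-out range, leaving 10,000/12,500 of the credit: £1,970 × 10,000/12,500 = £1,576.
Childcare Subsidy: £118,500 is at or below the £332,900 threshold, so the full £8,470 applies.
Elderly Relief Credit: £118,500 is below the £122,100 cutoff, so the full £6,750 applies.
Total: £1,576 + £8,470 + £6,750 = £16,796.

£16,796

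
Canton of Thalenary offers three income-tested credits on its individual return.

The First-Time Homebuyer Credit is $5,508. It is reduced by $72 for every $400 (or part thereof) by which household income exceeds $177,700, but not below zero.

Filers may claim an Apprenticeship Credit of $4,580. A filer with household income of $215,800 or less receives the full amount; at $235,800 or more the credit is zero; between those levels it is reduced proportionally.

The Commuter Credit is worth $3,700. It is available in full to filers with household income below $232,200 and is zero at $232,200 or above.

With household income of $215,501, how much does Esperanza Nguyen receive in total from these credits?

First-Time Homebuyer Credit: income exceeds $177,700 by $37,801 → 95 increments × $72 = $6,840 ≥ base, so the credit is $0.
Apprenticeship Credit: $215,501 is at or below the $215,800 threshold, so the full $4,580 applies.
Commuter Credit: $215,501 is below the $232,200 cutoff, so the full $3,700 applies.
Total: $0 + $4,580 + $3,700 = $8,280.

$8,280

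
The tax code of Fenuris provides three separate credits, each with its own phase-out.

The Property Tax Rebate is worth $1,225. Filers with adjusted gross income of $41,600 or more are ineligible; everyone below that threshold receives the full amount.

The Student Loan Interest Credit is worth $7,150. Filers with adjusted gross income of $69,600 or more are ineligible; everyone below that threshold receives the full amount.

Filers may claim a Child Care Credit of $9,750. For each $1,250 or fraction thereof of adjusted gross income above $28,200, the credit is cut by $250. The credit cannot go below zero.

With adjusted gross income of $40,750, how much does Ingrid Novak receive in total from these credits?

$15,375

Property Tax Rebate: $40,750 is below the $41,600 cutoff, so the full $1,225 applies.
Student Loan Interest Credit: $40,750 is below the $69,600 cutoff, so the full $7,150 applies.
Child Care Credit: income exceeds $28,200 by $12,550, which is 11 full-or-partial $1,250 increments; reduction = 11 × $250 = $2,750, leaving $7,000.
Total: $1,225 + $7,150 + $7,000 = $15,375.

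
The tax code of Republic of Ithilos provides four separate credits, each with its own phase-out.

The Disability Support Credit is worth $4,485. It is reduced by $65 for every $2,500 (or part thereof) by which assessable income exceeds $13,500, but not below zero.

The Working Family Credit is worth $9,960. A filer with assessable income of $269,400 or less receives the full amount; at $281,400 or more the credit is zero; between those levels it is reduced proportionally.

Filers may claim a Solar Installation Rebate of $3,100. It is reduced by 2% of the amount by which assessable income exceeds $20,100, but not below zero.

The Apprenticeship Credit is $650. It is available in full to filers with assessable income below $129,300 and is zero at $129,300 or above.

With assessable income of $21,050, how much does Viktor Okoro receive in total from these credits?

Disability Support Credit: income exceeds $13,500 by $7,550, which is 4 full-or-partial $2,500 increments; reduction = 4 × $65 = $260, leaving $4,225.
Working Family Credit: $21,050 is at or below the $269,400 threshold, so the full $9,960 applies.
Solar Installation Rebate: 2% of the $950 excess over $20,100 is $19; credit = $3,100 − $19 = $3,081.
Apprenticeship Credit: $21,050 is below the $129,300 cutoff, so the full $650 applies.
Total: $4,225 + $9,960 + $3,081 + $650 = $17,916.

$17,916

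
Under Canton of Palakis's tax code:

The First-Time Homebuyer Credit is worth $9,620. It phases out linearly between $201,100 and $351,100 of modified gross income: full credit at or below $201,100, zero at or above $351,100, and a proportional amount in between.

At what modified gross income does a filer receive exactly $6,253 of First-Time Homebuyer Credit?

$6,253 is 6,253/9,620 of the full $9,620, so 3,367/9,620 of the $150,000 range has been used: income = $201,100 + $150,000 × 3,367/9,620 = $253,600.

$253,600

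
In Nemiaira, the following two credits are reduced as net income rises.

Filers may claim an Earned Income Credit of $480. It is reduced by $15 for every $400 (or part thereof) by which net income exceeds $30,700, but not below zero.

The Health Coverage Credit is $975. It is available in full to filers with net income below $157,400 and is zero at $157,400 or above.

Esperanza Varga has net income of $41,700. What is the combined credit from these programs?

Earned Income Credit: income exceeds $30,700 by $11,000, which is 28 full-or-partial $400 increments; reduction = 28 × $15 = $420, leaving $60.
Health Coverage Credit: $41,700 is below the $157,400 cutoff, so the full $975 applies.
Total: $60 + $975 = $1,035.

$1,035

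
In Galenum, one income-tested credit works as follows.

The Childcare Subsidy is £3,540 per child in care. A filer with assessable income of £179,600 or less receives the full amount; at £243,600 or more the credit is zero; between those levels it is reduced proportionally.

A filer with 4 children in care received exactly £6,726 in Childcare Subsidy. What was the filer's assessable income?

£213,200

Full credit = 4 × £3,540 = £14,160.
£6,726 is 6,726/14,160 of the full £14,160, so 7,434/14,160 of the £64,000 range has been used: income = £179,600 + £64,000 × 7,434/14,160 = £213,200.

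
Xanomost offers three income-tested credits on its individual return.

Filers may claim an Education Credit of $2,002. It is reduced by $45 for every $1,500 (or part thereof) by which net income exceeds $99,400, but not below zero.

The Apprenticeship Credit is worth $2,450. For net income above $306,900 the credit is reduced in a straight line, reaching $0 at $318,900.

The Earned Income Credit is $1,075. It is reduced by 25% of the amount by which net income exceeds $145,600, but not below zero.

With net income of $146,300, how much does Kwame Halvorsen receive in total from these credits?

$3,912

Education Credit: income exceeds $99,400 by $46,900, which is 32 full-or-partial $1,500 increments; reduction = 32 × $45 = $1,440, leaving $562.
Apprenticeship Credit: $146,300 is at or below the $306,900 threshold, so the full $2,450 applies.
Earned Income Credit: 25% of the $700 excess over $145,600 is $175; credit = $1,075 − $175 = $900.
Total: $562 + $2,450 + $900 = $3,912.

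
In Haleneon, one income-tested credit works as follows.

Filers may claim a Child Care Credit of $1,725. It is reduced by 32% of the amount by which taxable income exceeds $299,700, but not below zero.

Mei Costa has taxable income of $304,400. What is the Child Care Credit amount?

$221

Child Care Credit: 32% of the $4,700 excess over $299,700 is $1,504; credit = $1,725 − $1,504 = $221.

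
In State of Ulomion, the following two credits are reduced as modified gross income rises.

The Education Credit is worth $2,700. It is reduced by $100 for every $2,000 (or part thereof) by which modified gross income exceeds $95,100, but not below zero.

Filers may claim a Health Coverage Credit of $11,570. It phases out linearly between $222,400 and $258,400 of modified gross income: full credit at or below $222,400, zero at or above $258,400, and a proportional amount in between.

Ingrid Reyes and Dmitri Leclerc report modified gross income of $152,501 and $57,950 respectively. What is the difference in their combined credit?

Ingrid ($152,501): Education Credit: income exceeds $95,100 by $57,401 → 29 increments × $100 = $2,900 ≥ base, so the credit is $0. Health Coverage Credit: $152,501 is at or below the $222,400 threshold, so the full $11,570 applies. total $0 + $11,570 = $11,570
Dmitri ($57,950): Education Credit: $57,950 is at or below the $95,100 threshold, so the full $2,700 applies. Health Coverage Credit: $57,950 is at or below the $222,400 threshold, so the full $11,570 applies. total $2,700 + $11,570 = $14,270
Difference: |$11,570 − $14,270| = $2,700.

$2,700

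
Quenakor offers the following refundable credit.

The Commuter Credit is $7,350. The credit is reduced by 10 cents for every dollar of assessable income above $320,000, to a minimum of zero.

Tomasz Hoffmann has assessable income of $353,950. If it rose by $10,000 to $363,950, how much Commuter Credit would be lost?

At $353,950 — 10% of the $33,950 excess over $320,000 is $3,395; credit = $7,350 − $3,395 = $3,955.
At $363,950 — 10% of the $43,950 excess over $320,000 is $4,395; credit = $7,350 − $4,395 = $2,955.
Lost: $3,955 − $2,955 = $1,000.

$1,000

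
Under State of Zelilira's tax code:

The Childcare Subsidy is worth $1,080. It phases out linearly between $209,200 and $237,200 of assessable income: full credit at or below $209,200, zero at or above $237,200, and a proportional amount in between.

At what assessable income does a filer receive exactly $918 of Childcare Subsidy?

$918 is 918/1,080 of the full $1,080, so 162/1,080 of the $28,000 range has been used: income = $209,200 + $28,000 × 162/1,080 = $213,400.

$213,400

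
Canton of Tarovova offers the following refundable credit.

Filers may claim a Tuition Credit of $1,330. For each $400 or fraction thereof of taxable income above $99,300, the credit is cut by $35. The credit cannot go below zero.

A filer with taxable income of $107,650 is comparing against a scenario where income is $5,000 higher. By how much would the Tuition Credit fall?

$455

At $107,650 — income exceeds $99,300 by $8,350, which is 21 full-or-partial $400 increments; reduction = 21 × $35 = $735, leaving $595.
At $112,650 — income exceeds $99,300 by $13,350, which is 34 full-or-partial $400 increments; reduction = 34 × $35 = $1,190, leaving $140.
Lost: $595 − $140 = $455.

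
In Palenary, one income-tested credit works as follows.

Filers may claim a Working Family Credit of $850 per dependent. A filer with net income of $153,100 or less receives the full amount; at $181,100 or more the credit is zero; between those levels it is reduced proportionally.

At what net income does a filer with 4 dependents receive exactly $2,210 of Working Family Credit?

Full credit = 4 × $850 = $3,400.
$2,210 is 2,210/3,400 of the full $3,400, so 1,190/3,400 of the $28,000 range has been used: income = $153,100 + $28,000 × 1,190/3,400 = $162,900.

$162,900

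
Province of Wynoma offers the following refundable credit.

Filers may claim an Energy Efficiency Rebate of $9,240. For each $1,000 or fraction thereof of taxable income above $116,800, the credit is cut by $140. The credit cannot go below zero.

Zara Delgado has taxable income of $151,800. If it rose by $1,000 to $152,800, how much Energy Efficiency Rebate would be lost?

At $151,800 — income exceeds $116,800 by $35,000, which is 35 full-or-partial $1,000 increments; reduction = 35 × $140 = $4,900, leaving $4,340.
At $152,800 — income exceeds $116,800 by $36,000, which is 36 full-or-partial $1,000 increments; reduction = 36 × $140 = $5,040, leaving $4,200.
Lost: $4,340 − $4,200 = $140.

$140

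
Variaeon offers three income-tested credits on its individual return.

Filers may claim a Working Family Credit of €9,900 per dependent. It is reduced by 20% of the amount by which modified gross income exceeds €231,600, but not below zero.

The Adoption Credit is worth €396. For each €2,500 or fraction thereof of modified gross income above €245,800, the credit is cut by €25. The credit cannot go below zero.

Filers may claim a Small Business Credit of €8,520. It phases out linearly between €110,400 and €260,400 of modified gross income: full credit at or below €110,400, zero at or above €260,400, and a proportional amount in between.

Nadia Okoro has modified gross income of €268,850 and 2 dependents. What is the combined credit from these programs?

Working Family Credit: base = 2 × €9,900 = €19,800. 20% of the €37,250 excess over €231,600 is €7,450; credit = €19,800 − €7,450 = €12,350.
Adoption Credit: income exceeds €245,800 by €23,050, which is 10 full-or-partial €2,500 increments; reduction = 10 × €25 = €250, leaving €146.
Small Business Credit: €268,850 is at or above €260,400, so the credit is €0.
Total: €12,350 + €146 + €0 = €12,496.

€12,496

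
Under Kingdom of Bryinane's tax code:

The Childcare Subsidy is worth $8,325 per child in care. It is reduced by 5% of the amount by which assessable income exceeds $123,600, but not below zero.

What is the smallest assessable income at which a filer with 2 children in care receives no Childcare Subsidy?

Full credit = 2 × $8,325 = $16,650.
The credit falls by 5% of each dollar above $123,600, so it reaches zero when the excess is $16,650 / 5% = $333,000: income = $123,600 + $333,000 = $456,600.

$456,600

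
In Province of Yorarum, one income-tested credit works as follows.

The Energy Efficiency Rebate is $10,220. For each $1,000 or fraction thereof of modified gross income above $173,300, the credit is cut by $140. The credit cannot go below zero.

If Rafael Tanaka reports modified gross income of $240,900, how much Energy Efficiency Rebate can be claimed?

Energy Efficiency Rebate: income exceeds $173,300 by $67,600, which is 68 full-or-partial $1,000 increments; reduction = 68 × $140 = $9,520, leaving $700.

$700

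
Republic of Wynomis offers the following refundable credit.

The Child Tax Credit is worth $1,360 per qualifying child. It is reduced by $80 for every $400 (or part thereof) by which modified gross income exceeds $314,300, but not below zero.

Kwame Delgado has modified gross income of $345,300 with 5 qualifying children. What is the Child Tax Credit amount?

$560

Child Tax Credit: base = 5 × $1,360 = $6,800. income exceeds $314,300 by $31,000, which is 78 full-or-partial $400 increments; reduction = 78 × $80 = $6,240, leaving $560.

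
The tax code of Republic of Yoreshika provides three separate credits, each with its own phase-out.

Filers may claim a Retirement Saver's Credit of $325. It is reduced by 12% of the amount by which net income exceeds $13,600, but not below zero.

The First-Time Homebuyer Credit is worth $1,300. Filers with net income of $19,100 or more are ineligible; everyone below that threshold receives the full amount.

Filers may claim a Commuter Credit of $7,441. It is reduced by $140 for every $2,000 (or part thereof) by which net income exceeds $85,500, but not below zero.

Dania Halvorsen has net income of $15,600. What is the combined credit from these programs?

Retirement Saver's Credit: 12% of the $2,000 excess over $13,600 is $240; credit = $325 − $240 = $85.
First-Time Homebuyer Credit: $15,600 is below the $19,100 cutoff, so the full $1,300 applies.
Commuter Credit: $15,600 is at or below the $85,500 threshold, so the full $7,441 applies.
Total: $85 + $1,300 + $7,441 = $8,826.

$8,826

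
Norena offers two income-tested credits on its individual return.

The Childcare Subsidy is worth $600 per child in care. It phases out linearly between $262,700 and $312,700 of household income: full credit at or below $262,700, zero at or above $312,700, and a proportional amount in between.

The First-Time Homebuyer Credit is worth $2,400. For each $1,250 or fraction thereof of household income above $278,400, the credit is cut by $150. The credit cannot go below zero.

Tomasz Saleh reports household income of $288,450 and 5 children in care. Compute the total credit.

$2,505

Childcare Subsidy: base = 5 × $600 = $3,000. $288,450 is $25,750 into a $50,000 phase-out range, leaving 24,250/50,000 of the credit: $3,000 × 24,250/50,000 = $1,455.
First-Time Homebuyer Credit: income exceeds $278,400 by $10,050, which is 9 full-or-partial $1,250 increments; reduction = 9 × $150 = $1,350, leaving $1,050.
Total: $1,455 + $1,050 = $2,505.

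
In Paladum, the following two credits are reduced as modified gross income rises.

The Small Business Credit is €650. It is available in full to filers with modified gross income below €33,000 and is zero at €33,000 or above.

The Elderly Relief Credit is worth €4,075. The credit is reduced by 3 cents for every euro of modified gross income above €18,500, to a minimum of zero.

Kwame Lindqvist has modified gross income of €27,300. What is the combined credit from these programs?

Small Business Credit: €27,300 is below the €33,000 cutoff, so the full €650 applies.
Elderly Relief Credit: 3% of the €8,800 excess over €18,500 is €264; credit = €4,075 − €264 = €3,811.
Total: €650 + €3,811 = €4,461.

€4,461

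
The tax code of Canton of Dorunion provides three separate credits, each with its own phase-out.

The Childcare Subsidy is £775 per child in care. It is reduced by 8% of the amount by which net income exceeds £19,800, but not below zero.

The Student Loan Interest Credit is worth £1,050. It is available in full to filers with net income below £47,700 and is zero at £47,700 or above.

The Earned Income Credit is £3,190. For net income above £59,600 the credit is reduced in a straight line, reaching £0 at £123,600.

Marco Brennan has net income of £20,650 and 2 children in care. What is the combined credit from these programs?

Childcare Subsidy: base = 2 × £775 = £1,550. 8% of the £850 excess over £19,800 is £68; credit = £1,550 − £68 = £1,482.
Student Loan Interest Credit: £20,650 is below the £47,700 cutoff, so the full £1,050 applies.
Earned Income Credit: £20,650 is at or below the £59,600 threshold, so the full £3,190 applies.
Total: £1,482 + £1,050 + £3,190 = £5,722.

£5,722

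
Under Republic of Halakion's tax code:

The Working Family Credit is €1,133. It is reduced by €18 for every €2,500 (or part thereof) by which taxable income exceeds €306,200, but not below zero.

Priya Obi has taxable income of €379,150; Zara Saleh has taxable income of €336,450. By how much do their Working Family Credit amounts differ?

€306

Priya (€379,150): Working Family Credit: income exceeds €306,200 by €72,950, which is 30 full-or-partial €2,500 increments; reduction = 30 × €18 = €540, leaving €593.
Zara (€336,450): Working Family Credit: income exceeds €306,200 by €30,250, which is 13 full-or-partial €2,500 increments; reduction = 13 × €18 = €234, leaving €899.
Difference: |€593 − €899| = €306.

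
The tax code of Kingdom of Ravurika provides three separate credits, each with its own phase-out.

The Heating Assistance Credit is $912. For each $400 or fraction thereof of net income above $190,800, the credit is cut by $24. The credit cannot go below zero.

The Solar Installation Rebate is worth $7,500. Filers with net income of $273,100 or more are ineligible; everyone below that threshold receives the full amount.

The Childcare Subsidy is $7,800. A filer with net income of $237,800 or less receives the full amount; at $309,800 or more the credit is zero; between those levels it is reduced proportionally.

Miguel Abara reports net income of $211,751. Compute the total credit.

Heating Assistance Credit: income exceeds $190,800 by $20,951 → 53 increments × $24 = $1,272 ≥ base, so the credit is $0.
Solar Installation Rebate: $211,751 is below the $273,100 cutoff, so the full $7,500 applies.
Childcare Subsidy: $211,751 is at or below the $237,800 threshold, so the full $7,800 applies.
Total: $0 + $7,500 + $7,800 = $15,300.

$15,300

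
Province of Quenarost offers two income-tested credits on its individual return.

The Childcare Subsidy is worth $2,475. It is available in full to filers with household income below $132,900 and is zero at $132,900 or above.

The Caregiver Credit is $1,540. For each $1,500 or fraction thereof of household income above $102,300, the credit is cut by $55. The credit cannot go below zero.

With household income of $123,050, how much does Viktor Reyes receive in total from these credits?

Childcare Subsidy: $123,050 is below the $132,900 cutoff, so the full $2,475 applies.
Caregiver Credit: income exceeds $102,300 by $20,750, which is 14 full-or-partial $1,500 increments; reduction = 14 × $55 = $770, leaving $770.
Total: $2,475 + $770 = $3,245.

$3,245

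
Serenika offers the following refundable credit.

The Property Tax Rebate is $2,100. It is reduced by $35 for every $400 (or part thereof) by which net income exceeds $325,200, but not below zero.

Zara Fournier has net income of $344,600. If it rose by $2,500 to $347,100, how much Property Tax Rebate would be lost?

$210

At $344,600 — income exceeds $325,200 by $19,400, which is 49 full-or-partial $400 increments; reduction = 49 × $35 = $1,715, leaving $385.
At $347,100 — income exceeds $325,200 by $21,900, which is 55 full-or-partial $400 increments; reduction = 55 × $35 = $1,925, leaving $175.
Lost: $385 − $175 = $210.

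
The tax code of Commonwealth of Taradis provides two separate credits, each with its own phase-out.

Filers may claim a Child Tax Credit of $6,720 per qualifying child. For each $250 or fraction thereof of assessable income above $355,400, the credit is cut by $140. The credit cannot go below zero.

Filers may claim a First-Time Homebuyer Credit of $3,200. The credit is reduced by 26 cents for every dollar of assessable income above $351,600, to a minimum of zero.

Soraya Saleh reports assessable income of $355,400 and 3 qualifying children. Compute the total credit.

Child Tax Credit: base = 3 × $6,720 = $20,160. $355,400 is at or below the $355,400 threshold, so the full $20,160 applies.
First-Time Homebuyer Credit: 26% of the $3,800 excess over $351,600 is $988; credit = $3,200 − $988 = $2,212.
Total: $20,160 + $2,212 = $22,372.

$22,372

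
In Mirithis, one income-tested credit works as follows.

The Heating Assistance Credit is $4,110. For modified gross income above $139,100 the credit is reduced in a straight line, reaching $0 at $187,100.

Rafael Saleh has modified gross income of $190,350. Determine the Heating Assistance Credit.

$0

Heating Assistance Credit: $190,350 is at or above $187,100, so the credit is $0.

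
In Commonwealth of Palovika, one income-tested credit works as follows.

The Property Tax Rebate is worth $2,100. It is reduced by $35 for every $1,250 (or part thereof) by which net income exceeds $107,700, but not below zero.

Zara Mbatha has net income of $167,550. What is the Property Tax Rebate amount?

Property Tax Rebate: income exceeds $107,700 by $59,850, which is 48 full-or-partial $1,250 increments; reduction = 48 × $35 = $1,680, leaving $420.

$420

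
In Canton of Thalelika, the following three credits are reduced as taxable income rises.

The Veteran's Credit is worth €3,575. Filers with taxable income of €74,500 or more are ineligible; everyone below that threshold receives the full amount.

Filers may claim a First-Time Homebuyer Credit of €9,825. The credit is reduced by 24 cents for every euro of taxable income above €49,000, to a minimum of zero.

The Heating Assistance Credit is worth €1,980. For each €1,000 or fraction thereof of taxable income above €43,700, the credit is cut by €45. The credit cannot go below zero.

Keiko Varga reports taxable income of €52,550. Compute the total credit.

€14,123

Veteran's Credit: €52,550 is below the €74,500 cutoff, so the full €3,575 applies.
First-Time Homebuyer Credit: 24% of the €3,550 excess over €49,000 is €852; credit = €9,825 − €852 = €8,973.
Heating Assistance Credit: income exceeds €43,700 by €8,850, which is 9 full-or-partial €1,000 increments; reduction = 9 × €45 = €405, leaving €1,575.
Total: €3,575 + €8,973 + €1,575 = €14,123.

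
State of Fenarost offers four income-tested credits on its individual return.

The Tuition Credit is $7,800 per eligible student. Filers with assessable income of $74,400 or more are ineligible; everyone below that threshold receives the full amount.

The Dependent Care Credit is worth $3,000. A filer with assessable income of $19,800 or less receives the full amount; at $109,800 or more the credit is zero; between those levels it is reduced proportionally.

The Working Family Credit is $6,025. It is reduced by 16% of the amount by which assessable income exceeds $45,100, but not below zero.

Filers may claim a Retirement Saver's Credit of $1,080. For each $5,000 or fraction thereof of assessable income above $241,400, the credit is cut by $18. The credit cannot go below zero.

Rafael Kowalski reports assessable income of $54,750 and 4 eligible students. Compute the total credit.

Tuition Credit: base = 4 × $7,800 = $31,200. $54,750 is below the $74,400 cutoff, so the full $31,200 applies.
Dependent Care Credit: $54,750 is $34,950 into a $90,000 phase-out range, leaving 55,050/90,000 of the credit: $3,000 × 55,050/90,000 = $1,835.
Working Family Credit: 16% of the $9,650 excess over $45,100 is $1,544; credit = $6,025 − $1,544 = $4,481.
Retirement Saver's Credit: $54,750 is at or below the $241,400 threshold, so the full $1,080 applies.
Total: $31,200 + $1,835 + $4,481 + $1,080 = $38,596.

$38,596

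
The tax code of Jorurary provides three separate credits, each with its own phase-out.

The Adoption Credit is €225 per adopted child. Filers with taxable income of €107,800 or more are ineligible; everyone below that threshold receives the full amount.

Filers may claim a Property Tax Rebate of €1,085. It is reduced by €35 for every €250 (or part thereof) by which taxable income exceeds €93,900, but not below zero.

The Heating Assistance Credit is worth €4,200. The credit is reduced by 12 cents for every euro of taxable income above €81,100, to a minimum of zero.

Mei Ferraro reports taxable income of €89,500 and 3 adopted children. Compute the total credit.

Adoption Credit: base = 3 × €225 = €675. €89,500 is below the €107,800 cutoff, so the full €675 applies.
Property Tax Rebate: €89,500 is at or below the €93,900 threshold, so the full €1,085 applies.
Heating Assistance Credit: 12% of the €8,400 excess over €81,100 is €1,008; credit = €4,200 − €1,008 = €3,192.
Total: €675 + €1,085 + €3,192 = €4,952.

€4,952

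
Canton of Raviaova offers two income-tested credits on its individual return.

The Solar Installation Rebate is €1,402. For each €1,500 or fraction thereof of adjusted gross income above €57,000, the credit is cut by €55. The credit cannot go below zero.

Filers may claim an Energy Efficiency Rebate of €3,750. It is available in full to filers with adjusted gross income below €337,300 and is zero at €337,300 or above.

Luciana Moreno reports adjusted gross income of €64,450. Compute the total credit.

Solar Installation Rebate: income exceeds €57,000 by €7,450, which is 5 full-or-partial €1,500 increments; reduction = 5 × €55 = €275, leaving €1,127.
Energy Efficiency Rebate: €64,450 is below the €337,300 cutoff, so the full €3,750 applies.
Total: €1,127 + €3,750 = €4,877.

€4,877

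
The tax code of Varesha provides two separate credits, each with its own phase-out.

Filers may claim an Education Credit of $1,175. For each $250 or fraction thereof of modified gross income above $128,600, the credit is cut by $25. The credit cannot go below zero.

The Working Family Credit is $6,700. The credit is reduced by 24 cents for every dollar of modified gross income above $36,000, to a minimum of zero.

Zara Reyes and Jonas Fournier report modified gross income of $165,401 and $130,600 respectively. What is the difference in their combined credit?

$975

Zara ($165,401): Education Credit: income exceeds $128,600 by $36,801 → 148 increments × $25 = $3,700 ≥ base, so the credit is $0. Working Family Credit: 24% of the $129,401 excess over $36,000 is $31,056.24 ≥ base, so the credit is $0. total $0 + $0 = $0
Jonas ($130,600): Education Credit: income exceeds $128,600 by $2,000, which is 8 full-or-partial $250 increments; reduction = 8 × $25 = $200, leaving $975. Working Family Credit: 24% of the $94,600 excess over $36,000 is $22,704 ≥ base, so the credit is $0. total $975 + $0 = $975
Difference: |$0 − $975| = $975.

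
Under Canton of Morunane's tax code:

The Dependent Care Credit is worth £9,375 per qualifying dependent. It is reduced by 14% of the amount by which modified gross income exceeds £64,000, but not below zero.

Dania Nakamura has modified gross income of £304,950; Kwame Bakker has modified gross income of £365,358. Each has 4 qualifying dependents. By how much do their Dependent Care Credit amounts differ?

£3,767

Dania (£304,950): Dependent Care Credit: base = 4 × £9,375 = £37,500. 14% of the £240,950 excess over £64,000 is £33,733; credit = £37,500 − £33,733 = £3,767.
Kwame (£365,358): Dependent Care Credit: base = 4 × £9,375 = £37,500. 14% of the £301,358 excess over £64,000 is £42,190.12 ≥ base, so the credit is £0.
Difference: |£3,767 − £0| = £3,767.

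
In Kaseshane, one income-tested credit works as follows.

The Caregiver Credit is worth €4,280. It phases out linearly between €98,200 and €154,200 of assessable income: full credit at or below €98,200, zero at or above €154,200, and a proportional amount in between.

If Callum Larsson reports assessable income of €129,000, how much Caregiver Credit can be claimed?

Caregiver Credit: €129,000 is €30,800 into a €56,000 phase-out range, leaving 25,200/56,000 of the credit: €4,280 × 25,200/56,000 = €1,926.

€1,926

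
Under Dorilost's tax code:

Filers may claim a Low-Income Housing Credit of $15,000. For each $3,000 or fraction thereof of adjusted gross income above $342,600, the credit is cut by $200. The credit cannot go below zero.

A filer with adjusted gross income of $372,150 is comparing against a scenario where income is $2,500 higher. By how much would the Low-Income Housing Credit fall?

$200

At $372,150 — income exceeds $342,600 by $29,550, which is 10 full-or-partial $3,000 increments; reduction = 10 × $200 = $2,000, leaving $13,000.
At $374,650 — income exceeds $342,600 by $32,050, which is 11 full-or-partial $3,000 increments; reduction = 11 × $200 = $2,200, leaving $12,800.
Lost: $13,000 − $12,800 = $200.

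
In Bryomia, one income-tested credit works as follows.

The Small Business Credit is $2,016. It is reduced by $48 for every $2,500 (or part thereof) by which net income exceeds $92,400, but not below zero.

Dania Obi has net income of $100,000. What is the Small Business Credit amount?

$1,824

Small Business Credit: income exceeds $92,400 by $7,600, which is 4 full-or-partial $2,500 increments; reduction = 4 × $48 = $192, leaving $1,824.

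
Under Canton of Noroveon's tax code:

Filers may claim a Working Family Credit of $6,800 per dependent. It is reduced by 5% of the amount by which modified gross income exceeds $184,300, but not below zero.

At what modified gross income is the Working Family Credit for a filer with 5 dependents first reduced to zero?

Full credit = 5 × $6,800 = $34,000.
The credit falls by 5% of each dollar above $184,300, so it reaches zero when the excess is $34,000 / 5% = $680,000: income = $184,300 + $680,000 = $864,300.

$864,300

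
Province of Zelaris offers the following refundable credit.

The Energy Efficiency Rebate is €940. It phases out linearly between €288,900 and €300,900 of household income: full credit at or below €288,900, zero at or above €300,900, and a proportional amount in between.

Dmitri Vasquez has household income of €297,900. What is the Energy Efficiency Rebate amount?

Energy Efficiency Rebate: €297,900 is €9,000 into a €12,000 phase-out range, leaving 3,000/12,000 of the credit: €940 × 3,000/12,000 = €235.

€235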